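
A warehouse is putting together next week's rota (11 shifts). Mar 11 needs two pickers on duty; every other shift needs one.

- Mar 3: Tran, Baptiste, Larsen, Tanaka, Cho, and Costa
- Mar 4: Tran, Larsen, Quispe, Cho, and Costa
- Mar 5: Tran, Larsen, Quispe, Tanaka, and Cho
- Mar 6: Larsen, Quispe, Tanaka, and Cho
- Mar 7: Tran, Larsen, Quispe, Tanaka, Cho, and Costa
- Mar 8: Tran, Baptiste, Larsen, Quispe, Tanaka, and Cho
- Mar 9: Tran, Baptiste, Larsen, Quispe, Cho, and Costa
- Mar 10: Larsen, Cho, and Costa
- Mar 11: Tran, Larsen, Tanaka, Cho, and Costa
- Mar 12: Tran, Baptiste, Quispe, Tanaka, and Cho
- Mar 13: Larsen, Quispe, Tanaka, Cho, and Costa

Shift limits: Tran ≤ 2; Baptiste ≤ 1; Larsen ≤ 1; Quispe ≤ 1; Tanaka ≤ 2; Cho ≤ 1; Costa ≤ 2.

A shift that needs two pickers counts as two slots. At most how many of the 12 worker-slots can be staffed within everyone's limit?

10

Total capacity across all pickers is 2+1+1+1+2+1+2 = 10, and 12 slots are needed, so at most 10 can be filled.
An assignment achieving 10: Mar 3→Costa, Mar 4→Tran, Mar 5→Tran, Mar 6→Quispe, Mar 7→Costa, Mar 10→Larsen, Mar 11→Tanaka+Cho, Mar 12→Baptiste, Mar 13→Tanaka.
Loads: Tran 2/2, Baptiste 1/1, Larsen 1/1, Quispe 1/1, Tanaka 2/2, Cho 1/1, Costa 2/2.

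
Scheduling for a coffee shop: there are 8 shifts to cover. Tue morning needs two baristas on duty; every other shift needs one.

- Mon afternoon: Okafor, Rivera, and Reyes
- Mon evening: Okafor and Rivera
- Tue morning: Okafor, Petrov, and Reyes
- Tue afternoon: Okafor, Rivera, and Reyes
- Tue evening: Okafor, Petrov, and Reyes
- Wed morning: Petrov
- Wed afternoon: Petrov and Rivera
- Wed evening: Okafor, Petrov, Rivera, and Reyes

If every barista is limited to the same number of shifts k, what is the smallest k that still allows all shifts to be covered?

3

With 4 baristas and 9 worker-slots to fill, someone must work at least ⌈9/4⌉ = 3 shifts, so k ≥ 3.
k = 3 works: Mon afternoon→Okafor, Mon evening→Okafor, Tue morning→Okafor+Petrov, Tue afternoon→Rivera, Tue evening→Reyes, Wed morning→Petrov, Wed afternoon→Petrov, Wed evening→Rivera.
Loads: Okafor 3, Petrov 3, Rivera 2, Reyes 1 — all ≤ 3.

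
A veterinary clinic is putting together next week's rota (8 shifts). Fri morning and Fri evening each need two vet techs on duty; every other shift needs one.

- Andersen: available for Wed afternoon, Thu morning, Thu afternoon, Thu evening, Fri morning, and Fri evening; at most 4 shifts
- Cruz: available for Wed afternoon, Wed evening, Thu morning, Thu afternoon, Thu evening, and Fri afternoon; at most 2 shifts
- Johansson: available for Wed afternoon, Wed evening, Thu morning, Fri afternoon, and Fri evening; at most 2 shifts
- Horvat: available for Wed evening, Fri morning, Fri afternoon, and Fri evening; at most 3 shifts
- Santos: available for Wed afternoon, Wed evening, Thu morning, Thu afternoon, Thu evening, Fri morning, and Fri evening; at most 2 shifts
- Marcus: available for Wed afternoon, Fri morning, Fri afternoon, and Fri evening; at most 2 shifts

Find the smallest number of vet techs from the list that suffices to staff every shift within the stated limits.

4

10 slots to fill and no one can take more than 4, so at least ⌈10/4⌉ = 3 vet techs are needed.
Any 3 vet techs together have capacity at most 4+3+2 = 9 < 10 slots, so 3 can never suffice.
Andersen, Cruz, Johansson, and Horvat alone can cover everything: Wed afternoon→Andersen, Wed evening→Cruz, Thu morning→Cruz, Thu afternoon→Andersen, Thu evening→Andersen, Fri morning→Andersen+Horvat, Fri afternoon→Johansson, Fri evening→Johansson+Horvat.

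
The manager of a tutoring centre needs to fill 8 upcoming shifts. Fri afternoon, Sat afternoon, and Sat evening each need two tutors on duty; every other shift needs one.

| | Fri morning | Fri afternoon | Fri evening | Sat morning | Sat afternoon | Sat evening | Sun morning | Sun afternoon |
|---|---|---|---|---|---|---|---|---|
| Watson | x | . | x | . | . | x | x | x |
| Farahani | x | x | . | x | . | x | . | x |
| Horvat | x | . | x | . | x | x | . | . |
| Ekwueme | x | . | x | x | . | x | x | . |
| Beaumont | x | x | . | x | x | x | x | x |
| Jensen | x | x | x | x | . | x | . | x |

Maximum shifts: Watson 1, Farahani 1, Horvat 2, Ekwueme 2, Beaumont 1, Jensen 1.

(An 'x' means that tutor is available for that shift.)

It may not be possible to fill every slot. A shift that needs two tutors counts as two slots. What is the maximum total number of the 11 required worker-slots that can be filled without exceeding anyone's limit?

8

Total capacity across all tutors is 1+1+2+2+1+1 = 8, and 11 slots are needed, so at most 8 can be filled.
An assignment achieving 8: Fri morning→Ekwueme, Fri afternoon→Farahani+Jensen, Fri evening→Horvat, Sat morning→Ekwueme, Sat afternoon→Horvat+Beaumont, Sun morning→Watson.
Loads: Watson 1/1, Farahani 1/1, Horvat 2/2, Ekwueme 2/2, Beaumont 1/1, Jensen 1/1.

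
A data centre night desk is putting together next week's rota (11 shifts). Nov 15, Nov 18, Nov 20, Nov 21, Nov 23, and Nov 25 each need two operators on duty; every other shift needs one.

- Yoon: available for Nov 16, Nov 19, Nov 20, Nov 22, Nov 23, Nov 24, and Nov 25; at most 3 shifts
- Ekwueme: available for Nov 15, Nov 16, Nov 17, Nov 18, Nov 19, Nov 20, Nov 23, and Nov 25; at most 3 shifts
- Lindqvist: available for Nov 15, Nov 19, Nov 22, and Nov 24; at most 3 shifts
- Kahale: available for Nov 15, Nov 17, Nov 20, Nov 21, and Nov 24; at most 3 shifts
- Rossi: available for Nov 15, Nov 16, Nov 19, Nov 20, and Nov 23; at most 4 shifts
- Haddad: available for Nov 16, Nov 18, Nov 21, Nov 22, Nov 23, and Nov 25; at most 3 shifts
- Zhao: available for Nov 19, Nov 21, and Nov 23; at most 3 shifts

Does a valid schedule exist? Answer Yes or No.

Yes

Nov 18 can only be covered by Ekwueme and Haddad, so that assignment is forced.
One valid schedule: Nov 15→Lindqvist+Kahale, Nov 16→Rossi, Nov 17→Ekwueme, Nov 18→Ekwueme+Haddad, Nov 19→Lindqvist, Nov 20→Kahale+Rossi, Nov 21→Kahale+Haddad, Nov 22→Yoon, Nov 23→Rossi+Haddad, Nov 24→Yoon, Nov 25→Yoon+Ekwueme.
Loads: Yoon 3/3, Ekwueme 3/3, Lindqvist 2/3, Kahale 3/3, Rossi 3/4, Haddad 3/3, Zhao 0/3 — all within limits.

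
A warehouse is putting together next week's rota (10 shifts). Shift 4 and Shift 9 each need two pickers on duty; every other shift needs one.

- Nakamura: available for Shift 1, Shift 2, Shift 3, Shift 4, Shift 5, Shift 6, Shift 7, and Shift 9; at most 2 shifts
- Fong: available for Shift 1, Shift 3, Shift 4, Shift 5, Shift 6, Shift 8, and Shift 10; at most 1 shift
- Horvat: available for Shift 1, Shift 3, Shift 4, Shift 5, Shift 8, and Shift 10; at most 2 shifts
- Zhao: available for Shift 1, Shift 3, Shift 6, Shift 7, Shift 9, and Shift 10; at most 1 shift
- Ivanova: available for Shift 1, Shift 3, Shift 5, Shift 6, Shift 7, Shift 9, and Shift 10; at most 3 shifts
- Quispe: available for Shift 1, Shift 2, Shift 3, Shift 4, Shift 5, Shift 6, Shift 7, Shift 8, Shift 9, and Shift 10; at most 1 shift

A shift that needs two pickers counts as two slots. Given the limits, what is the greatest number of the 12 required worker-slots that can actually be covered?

10

Total capacity across all pickers is 2+1+2+1+3+1 = 10, and 12 slots are needed, so at most 10 can be filled.
An assignment achieving 10: Shift 2→Nakamura, Shift 4→Nakamura+Horvat, Shift 5→Horvat, Shift 6→Ivanova, Shift 7→Zhao, Shift 8→Fong, Shift 9→Ivanova+Quispe, Shift 10→Ivanova.
Loads: Nakamura 2/2, Fong 1/1, Horvat 2/2, Zhao 1/1, Ivanova 3/3, Quispe 1/1.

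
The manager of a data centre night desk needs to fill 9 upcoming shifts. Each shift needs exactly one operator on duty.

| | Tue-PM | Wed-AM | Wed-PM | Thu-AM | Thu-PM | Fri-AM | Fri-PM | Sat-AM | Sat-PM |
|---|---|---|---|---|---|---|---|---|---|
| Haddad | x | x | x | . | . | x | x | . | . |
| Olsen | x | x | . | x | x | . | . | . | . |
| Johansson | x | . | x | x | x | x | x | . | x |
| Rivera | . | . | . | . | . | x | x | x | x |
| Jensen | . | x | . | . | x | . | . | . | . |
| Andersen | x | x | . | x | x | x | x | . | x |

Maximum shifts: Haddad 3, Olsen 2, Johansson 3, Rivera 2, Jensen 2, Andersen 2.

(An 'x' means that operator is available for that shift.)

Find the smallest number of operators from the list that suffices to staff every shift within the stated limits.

9 slots to fill and no one can take more than 3, so at least ⌈9/3⌉ = 3 operators are needed.
Any 3 operators together have capacity at most 3+3+2 = 8 < 9 slots, so 3 can never suffice.
Haddad, Olsen, Johansson, and Rivera alone can cover everything: Tue-PM→Haddad, Wed-AM→Haddad, Wed-PM→Haddad, Thu-AM→Olsen, Thu-PM→Olsen, Fri-AM→Johansson, Fri-PM→Johansson, Sat-AM→Rivera, Sat-PM→Johansson.

4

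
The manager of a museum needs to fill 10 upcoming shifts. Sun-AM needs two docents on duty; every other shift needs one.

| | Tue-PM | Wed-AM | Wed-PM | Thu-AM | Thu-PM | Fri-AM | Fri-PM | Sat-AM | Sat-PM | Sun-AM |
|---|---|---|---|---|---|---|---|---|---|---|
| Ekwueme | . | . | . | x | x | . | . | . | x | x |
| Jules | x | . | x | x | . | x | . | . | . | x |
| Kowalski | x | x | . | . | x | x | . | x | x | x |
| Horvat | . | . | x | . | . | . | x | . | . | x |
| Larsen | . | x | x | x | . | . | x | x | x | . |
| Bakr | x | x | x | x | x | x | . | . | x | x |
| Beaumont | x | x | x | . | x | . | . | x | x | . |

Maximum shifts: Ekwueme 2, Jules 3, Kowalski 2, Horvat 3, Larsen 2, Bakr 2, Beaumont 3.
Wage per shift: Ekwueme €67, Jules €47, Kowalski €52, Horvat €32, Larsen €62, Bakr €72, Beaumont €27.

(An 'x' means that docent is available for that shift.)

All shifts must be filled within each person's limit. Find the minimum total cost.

Picking the cheapest available docent for each shift independently would cost €367, but that ignores the shift limits.
An optimal schedule: Tue-PM→Beaumont, Wed-AM→Beaumont, Wed-PM→Horvat, Thu-AM→Jules, Thu-PM→Kowalski, Fri-AM→Jules, Fri-PM→Horvat, Sat-AM→Beaumont, Sat-PM→Kowalski, Sun-AM→Horvat+Jules.
Total: 27 + 27 + 32 + 47 + 52 + 47 + 32 + 27 + 52 + 32 + 47 = €422.

€422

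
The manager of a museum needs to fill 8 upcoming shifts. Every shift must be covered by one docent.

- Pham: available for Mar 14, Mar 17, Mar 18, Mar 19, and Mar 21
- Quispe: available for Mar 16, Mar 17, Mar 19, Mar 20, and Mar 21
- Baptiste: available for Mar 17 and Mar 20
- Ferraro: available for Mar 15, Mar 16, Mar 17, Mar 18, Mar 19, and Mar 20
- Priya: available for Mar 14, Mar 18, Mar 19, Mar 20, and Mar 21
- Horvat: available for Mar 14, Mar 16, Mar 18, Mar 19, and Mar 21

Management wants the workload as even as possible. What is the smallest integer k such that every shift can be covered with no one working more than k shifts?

With 6 docents and 8 worker-slots to fill, someone must work at least ⌈8/6⌉ = 2 shifts, so k ≥ 2.
k = 2 works: Mar 14→Pham, Mar 15→Ferraro, Mar 16→Quispe, Mar 17→Pham, Mar 18→Ferraro, Mar 19→Priya, Mar 20→Quispe, Mar 21→Priya.
Loads: Pham 2, Quispe 2, Baptiste 0, Ferraro 2, Priya 2, Horvat 0 — all ≤ 2.

2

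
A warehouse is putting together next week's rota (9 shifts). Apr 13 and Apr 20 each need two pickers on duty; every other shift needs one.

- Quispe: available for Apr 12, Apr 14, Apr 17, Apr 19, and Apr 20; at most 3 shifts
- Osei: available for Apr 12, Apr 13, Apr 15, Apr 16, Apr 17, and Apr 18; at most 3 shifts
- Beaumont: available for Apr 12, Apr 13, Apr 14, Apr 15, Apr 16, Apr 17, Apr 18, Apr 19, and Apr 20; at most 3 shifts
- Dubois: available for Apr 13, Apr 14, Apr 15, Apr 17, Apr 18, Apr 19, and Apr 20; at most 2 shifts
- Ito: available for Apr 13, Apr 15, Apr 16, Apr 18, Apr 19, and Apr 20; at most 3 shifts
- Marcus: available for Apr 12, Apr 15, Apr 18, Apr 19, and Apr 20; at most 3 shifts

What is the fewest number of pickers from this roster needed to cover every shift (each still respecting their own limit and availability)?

11 slots to fill and no one can take more than 3, so at least ⌈11/3⌉ = 4 pickers are needed.
Quispe, Osei, Beaumont, and Dubois alone can cover everything: Apr 12→Quispe, Apr 13→Osei+Beaumont, Apr 14→Quispe, Apr 15→Osei, Apr 16→Osei, Apr 17→Dubois, Apr 18→Beaumont, Apr 19→Quispe, Apr 20→Beaumont+Dubois.

4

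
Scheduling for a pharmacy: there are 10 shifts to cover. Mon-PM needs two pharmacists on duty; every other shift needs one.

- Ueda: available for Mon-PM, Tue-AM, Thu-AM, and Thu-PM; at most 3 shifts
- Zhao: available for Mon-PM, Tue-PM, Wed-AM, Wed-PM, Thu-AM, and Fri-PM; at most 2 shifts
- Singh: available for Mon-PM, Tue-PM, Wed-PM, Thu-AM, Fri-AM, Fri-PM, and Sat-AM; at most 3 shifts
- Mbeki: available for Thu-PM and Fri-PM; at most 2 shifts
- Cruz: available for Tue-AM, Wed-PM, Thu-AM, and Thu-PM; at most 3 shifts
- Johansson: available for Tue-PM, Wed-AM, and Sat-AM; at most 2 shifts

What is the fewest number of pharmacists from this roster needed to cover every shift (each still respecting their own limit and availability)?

5

11 slots to fill and no one can take more than 3, so at least ⌈11/3⌉ = 4 pharmacists are needed.
No set of 4 pharmacists can cover every shift (each such set leaves at least one shift with no one available or exceeds a cap).
Ueda, Zhao, Singh, Mbeki, and Cruz alone can cover everything: Mon-PM→Ueda+Singh, Tue-AM→Ueda, Tue-PM→Zhao, Wed-AM→Zhao, Wed-PM→Cruz, Thu-AM→Cruz, Thu-PM→Ueda, Fri-AM→Singh, Fri-PM→Mbeki, Sat-AM→Singh.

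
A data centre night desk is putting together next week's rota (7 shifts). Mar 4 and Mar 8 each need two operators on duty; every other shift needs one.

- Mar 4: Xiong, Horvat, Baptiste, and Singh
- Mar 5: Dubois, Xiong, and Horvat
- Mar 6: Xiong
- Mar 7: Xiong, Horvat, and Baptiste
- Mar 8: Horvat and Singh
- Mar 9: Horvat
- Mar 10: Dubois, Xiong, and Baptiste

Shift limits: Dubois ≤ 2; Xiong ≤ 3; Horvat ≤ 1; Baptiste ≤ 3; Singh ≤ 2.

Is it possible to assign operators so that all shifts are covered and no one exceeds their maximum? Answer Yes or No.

Total capacity is 11 and 9 slots are needed, so capacity alone doesn't rule it out.
Shifts {Mar 8, Mar 9} need 3 worker-slots in total, but the operators available for any of those shifts (Horvat and Singh) can supply at most 2 among them. So no valid schedule exists.

No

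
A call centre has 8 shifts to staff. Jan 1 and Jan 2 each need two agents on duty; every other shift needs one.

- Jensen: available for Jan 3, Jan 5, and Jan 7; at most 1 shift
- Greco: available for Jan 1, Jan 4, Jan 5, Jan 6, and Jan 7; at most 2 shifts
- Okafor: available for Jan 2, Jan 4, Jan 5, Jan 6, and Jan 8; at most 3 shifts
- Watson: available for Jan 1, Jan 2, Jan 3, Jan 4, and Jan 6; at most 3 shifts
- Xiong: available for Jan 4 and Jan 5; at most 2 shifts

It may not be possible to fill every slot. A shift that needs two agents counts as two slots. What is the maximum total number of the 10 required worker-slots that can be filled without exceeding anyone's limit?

Total capacity across all agents is 1+2+3+3+2 = 11, and 10 slots are needed, so at most 10 can be filled.
An assignment achieving 10: Jan 1→Greco+Watson, Jan 2→Okafor+Watson, Jan 3→Jensen, Jan 4→Watson, Jan 5→Xiong, Jan 6→Okafor, Jan 7→Greco, Jan 8→Okafor.
Loads: Jensen 1/1, Greco 2/2, Okafor 3/3, Watson 3/3, Xiong 1/2.

10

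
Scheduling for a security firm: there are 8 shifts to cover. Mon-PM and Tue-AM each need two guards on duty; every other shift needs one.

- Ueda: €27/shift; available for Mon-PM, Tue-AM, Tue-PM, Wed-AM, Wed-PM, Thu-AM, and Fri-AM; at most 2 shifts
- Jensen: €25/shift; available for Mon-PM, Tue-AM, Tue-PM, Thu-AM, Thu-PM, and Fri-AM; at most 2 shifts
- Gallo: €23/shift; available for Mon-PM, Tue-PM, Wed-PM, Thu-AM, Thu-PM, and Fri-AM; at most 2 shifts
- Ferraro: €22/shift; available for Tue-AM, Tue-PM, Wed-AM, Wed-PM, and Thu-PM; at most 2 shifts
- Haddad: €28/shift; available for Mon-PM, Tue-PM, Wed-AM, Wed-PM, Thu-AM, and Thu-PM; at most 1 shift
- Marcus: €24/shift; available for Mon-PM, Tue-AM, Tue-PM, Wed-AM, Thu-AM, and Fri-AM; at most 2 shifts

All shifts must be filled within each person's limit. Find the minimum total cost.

€242

Picking the cheapest available guard for each shift independently would cost €227, but that ignores the shift limits.
An optimal schedule: Mon-PM→Jensen+Ueda, Tue-AM→Marcus+Jensen, Tue-PM→Ueda, Wed-AM→Ferraro, Wed-PM→Ferraro, Thu-AM→Marcus, Thu-PM→Gallo, Fri-AM→Gallo.
Total: 25 + 27 + 24 + 25 + 27 + 22 + 22 + 24 + 23 + 23 = €242.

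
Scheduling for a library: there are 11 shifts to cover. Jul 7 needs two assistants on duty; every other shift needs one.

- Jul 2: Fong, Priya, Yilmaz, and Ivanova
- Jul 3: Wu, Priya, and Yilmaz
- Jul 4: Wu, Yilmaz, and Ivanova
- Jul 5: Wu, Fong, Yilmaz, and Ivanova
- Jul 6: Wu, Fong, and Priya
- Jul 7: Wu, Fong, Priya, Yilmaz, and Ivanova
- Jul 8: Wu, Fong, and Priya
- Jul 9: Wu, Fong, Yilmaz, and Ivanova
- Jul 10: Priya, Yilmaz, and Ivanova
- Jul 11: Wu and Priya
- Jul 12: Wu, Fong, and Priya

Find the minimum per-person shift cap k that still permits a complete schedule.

With 5 assistants and 12 worker-slots to fill, someone must work at least ⌈12/5⌉ = 3 shifts, so k ≥ 3.
k = 3 works: Jul 2→Priya, Jul 3→Wu, Jul 4→Wu, Jul 5→Yilmaz, Jul 6→Fong, Jul 7→Priya+Yilmaz, Jul 8→Fong, Jul 9→Yilmaz, Jul 10→Priya, Jul 11→Wu, Jul 12→Fong.
Loads: Wu 3, Fong 3, Priya 3, Yilmaz 3, Ivanova 0 — all ≤ 3.

3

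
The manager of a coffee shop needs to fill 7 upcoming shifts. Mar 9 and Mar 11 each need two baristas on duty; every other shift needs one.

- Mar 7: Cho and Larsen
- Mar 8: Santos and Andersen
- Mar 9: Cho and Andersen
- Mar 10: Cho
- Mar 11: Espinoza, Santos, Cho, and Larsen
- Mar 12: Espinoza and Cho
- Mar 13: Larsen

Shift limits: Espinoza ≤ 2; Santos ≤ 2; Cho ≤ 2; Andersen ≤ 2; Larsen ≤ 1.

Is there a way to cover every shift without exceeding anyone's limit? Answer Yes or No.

Total capacity is 9 and 9 slots are needed, so capacity alone doesn't rule it out.
Shifts {Mar 7, Mar 9, Mar 10, Mar 13} need 5 worker-slots in total, but the baristas available for any of those shifts (Cho, Andersen, and Larsen) can supply at most 4 among them. So no valid schedule exists.

No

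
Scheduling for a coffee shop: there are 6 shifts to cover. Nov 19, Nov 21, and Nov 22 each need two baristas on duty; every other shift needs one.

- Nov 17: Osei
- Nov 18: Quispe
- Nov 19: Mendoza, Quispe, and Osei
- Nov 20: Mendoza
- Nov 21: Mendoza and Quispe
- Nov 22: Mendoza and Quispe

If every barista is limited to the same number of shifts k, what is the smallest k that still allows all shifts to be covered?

4

With 3 baristas and 9 worker-slots to fill, someone must work at least ⌈9/3⌉ = 3 shifts, so k ≥ 3.
k = 3 fails: Shifts {Nov 18, Nov 19, Nov 20, Nov 21, Nov 22} need 8 worker-slots in total, but the baristas available for any of those shifts (Mendoza, Quispe, and Osei) can supply at most 7 among them. So no valid schedule exists.
k = 4 works: Nov 17→Osei, Nov 18→Quispe, Nov 19→Mendoza+Quispe, Nov 20→Mendoza, Nov 21→Mendoza+Quispe, Nov 22→Mendoza+Quispe.
Loads: Mendoza 4, Quispe 4, Osei 1 — all ≤ 4.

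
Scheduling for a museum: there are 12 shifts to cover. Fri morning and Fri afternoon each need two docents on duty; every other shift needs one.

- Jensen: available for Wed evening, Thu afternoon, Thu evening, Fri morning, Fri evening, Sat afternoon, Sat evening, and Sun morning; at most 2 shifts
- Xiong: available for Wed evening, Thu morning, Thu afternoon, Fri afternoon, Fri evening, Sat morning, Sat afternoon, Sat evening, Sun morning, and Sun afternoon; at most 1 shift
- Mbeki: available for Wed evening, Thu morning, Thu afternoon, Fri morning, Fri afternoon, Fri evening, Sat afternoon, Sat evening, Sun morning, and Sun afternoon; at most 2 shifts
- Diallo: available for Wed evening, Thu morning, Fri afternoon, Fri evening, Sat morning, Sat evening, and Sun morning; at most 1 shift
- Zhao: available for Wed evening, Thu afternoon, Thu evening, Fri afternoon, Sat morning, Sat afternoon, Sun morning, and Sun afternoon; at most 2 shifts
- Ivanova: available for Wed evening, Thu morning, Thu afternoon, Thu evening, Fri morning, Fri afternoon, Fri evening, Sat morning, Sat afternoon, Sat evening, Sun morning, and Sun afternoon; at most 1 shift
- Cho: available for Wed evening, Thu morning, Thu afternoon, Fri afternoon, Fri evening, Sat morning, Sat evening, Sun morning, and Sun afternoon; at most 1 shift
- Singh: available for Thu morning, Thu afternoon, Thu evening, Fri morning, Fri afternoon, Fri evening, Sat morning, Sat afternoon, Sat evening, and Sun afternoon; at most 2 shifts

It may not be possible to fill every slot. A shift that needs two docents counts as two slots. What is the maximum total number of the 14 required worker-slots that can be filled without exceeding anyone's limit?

Total capacity across all docents is 2+1+2+1+2+1+1+2 = 12, and 14 slots are needed, so at most 12 can be filled.
An assignment achieving 12: Wed evening→Zhao, Thu morning→Xiong, Thu afternoon→Ivanova, Thu evening→Jensen, Fri morning→Jensen+Mbeki, Fri afternoon→Cho+Singh, Fri evening→Singh, Sat morning→Diallo, Sat afternoon→Mbeki, Sun afternoon→Zhao.
Loads: Jensen 2/2, Xiong 1/1, Mbeki 2/2, Diallo 1/1, Zhao 2/2, Ivanova 1/1, Cho 1/1, Singh 2/2.

12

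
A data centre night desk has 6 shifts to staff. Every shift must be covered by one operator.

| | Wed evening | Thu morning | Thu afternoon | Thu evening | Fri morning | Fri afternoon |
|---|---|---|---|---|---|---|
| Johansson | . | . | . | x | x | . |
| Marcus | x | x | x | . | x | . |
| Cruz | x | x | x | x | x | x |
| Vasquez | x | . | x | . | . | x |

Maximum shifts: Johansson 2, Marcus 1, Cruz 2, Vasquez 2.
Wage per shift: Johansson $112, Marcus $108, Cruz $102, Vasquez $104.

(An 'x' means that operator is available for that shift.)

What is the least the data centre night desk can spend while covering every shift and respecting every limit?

$632

Picking the cheapest available operator for each shift independently would cost $612, but that ignores the shift limits.
An optimal schedule: Wed evening→Vasquez, Thu morning→Cruz, Thu afternoon→Marcus, Thu evening→Cruz, Fri morning→Johansson, Fri afternoon→Vasquez.
Total: 104 + 102 + 108 + 102 + 112 + 104 = $632.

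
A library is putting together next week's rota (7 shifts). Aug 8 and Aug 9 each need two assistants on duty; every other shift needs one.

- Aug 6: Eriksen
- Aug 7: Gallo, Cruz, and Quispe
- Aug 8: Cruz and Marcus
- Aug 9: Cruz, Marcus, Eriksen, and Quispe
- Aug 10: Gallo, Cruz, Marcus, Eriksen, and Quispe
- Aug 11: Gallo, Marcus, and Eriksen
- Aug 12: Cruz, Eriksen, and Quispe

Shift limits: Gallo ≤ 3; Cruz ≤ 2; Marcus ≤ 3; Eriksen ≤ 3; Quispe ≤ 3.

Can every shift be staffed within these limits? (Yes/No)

Aug 6 can only be covered by Eriksen, so that assignment is forced.
Aug 8 can only be covered by Cruz and Marcus, so that assignment is forced.
One valid schedule: Aug 6→Eriksen, Aug 7→Gallo, Aug 8→Cruz+Marcus, Aug 9→Marcus+Eriksen, Aug 10→Gallo, Aug 11→Gallo, Aug 12→Cruz.
Loads: Gallo 3/3, Cruz 2/2, Marcus 2/3, Eriksen 2/3, Quispe 0/3 — all within limits.

Yes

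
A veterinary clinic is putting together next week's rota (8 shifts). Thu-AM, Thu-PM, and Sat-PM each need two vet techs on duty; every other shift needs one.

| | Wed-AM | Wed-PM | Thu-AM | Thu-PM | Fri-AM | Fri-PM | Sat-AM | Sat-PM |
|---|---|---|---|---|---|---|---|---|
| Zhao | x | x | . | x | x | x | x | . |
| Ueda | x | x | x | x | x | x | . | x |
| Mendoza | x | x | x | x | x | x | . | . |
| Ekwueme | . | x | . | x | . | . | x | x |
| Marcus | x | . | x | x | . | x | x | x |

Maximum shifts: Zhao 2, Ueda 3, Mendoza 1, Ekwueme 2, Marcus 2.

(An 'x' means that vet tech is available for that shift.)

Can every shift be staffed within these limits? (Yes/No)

Total capacity is 2+3+1+2+2 = 10 but 11 worker-slots are needed — infeasible.

No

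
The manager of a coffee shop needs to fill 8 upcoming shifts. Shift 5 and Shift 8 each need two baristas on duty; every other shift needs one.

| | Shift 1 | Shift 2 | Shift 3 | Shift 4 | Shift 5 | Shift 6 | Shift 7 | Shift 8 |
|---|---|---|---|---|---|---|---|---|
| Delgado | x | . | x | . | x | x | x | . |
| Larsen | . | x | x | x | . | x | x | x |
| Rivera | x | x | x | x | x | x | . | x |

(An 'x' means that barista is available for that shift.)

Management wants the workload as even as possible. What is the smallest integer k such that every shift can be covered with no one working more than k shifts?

With 3 baristas and 10 worker-slots to fill, someone must work at least ⌈10/3⌉ = 4 shifts, so k ≥ 4.
k = 4 works: Shift 1→Delgado, Shift 2→Larsen, Shift 3→Delgado, Shift 4→Larsen, Shift 5→Delgado+Rivera, Shift 6→Larsen, Shift 7→Delgado, Shift 8→Larsen+Rivera.
Loads: Delgado 4, Larsen 4, Rivera 2 — all ≤ 4.

4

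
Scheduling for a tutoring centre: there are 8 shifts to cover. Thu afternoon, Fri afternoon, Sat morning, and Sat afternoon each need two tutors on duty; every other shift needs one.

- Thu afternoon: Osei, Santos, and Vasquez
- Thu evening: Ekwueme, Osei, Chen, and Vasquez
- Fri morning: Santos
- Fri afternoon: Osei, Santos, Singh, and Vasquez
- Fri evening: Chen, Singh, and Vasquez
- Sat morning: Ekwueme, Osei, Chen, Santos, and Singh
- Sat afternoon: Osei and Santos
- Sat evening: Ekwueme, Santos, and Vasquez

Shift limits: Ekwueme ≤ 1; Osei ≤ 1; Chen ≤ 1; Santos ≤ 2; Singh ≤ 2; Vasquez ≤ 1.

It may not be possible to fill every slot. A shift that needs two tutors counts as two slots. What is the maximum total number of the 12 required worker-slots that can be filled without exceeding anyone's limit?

Total capacity across all tutors is 1+1+1+2+2+1 = 8, and 12 slots are needed, so at most 8 can be filled.
An assignment achieving 8: Thu afternoon→Vasquez, Fri morning→Santos, Fri afternoon→Singh, Fri evening→Chen, Sat morning→Singh, Sat afternoon→Osei+Santos, Sat evening→Ekwueme.
Loads: Ekwueme 1/1, Osei 1/1, Chen 1/1, Santos 2/2, Singh 2/2, Vasquez 1/1.

8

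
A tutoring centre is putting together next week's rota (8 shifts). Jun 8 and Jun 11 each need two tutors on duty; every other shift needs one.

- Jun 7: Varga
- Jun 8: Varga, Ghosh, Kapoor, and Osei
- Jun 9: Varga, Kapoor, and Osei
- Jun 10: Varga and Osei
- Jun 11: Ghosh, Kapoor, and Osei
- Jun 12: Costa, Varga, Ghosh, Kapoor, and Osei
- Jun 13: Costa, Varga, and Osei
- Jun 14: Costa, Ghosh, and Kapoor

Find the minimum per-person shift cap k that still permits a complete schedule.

2

With 5 tutors and 10 worker-slots to fill, someone must work at least ⌈10/5⌉ = 2 shifts, so k ≥ 2.
k = 2 works: Jun 7→Varga, Jun 8→Ghosh+Osei, Jun 9→Kapoor, Jun 10→Varga, Jun 11→Ghosh+Kapoor, Jun 12→Osei, Jun 13→Costa, Jun 14→Costa.
Loads: Costa 2, Varga 2, Ghosh 2, Kapoor 2, Osei 2 — all ≤ 2.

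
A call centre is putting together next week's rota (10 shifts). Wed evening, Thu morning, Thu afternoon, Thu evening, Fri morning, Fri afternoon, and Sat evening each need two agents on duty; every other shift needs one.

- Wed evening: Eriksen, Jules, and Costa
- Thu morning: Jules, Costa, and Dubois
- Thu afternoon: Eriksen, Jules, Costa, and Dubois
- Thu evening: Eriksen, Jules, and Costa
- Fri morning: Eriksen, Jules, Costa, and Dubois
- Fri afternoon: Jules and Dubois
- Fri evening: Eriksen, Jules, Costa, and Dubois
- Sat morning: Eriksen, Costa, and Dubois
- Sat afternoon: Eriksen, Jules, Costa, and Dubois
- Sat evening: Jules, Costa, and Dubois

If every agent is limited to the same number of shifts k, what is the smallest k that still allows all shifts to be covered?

With 4 agents and 17 worker-slots to fill, someone must work at least ⌈17/4⌉ = 5 shifts, so k ≥ 5.
k = 5 works: Wed evening→Eriksen+Jules, Thu morning→Jules+Costa, Thu afternoon→Costa+Dubois, Thu evening→Eriksen+Jules, Fri morning→Costa+Dubois, Fri afternoon→Jules+Dubois, Fri evening→Eriksen, Sat morning→Eriksen, Sat afternoon→Eriksen, Sat evening→Jules+Costa.
Loads: Eriksen 5, Jules 5, Costa 4, Dubois 3 — all ≤ 5.

5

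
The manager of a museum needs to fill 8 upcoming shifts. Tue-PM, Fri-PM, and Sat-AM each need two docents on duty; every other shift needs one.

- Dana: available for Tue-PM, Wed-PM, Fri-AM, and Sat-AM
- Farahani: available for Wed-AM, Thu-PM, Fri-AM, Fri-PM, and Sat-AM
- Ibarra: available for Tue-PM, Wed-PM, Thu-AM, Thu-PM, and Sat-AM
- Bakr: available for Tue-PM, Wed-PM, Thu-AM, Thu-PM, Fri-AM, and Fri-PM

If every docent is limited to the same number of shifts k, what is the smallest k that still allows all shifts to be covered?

3

With 4 docents and 11 worker-slots to fill, someone must work at least ⌈11/4⌉ = 3 shifts, so k ≥ 3.
k = 3 works: Tue-PM→Dana+Ibarra, Wed-AM→Farahani, Wed-PM→Dana, Thu-AM→Ibarra, Thu-PM→Farahani, Fri-AM→Bakr, Fri-PM→Farahani+Bakr, Sat-AM→Dana+Ibarra.
Loads: Dana 3, Farahani 3, Ibarra 3, Bakr 2 — all ≤ 3.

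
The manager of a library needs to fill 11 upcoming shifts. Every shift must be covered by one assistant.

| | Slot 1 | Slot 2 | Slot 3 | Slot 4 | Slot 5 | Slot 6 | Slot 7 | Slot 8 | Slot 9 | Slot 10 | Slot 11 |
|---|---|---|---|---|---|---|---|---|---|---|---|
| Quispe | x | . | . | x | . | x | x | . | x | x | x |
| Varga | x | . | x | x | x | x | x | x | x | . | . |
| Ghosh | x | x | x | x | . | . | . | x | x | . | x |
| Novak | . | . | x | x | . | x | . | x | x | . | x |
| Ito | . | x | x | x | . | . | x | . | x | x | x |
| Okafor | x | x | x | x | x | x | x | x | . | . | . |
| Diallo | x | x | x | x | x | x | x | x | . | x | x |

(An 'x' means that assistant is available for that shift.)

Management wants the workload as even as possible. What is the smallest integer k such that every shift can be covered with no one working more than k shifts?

With 7 assistants and 11 worker-slots to fill, someone must work at least ⌈11/7⌉ = 2 shifts, so k ≥ 2.
k = 2 works: Slot 1→Quispe, Slot 2→Ghosh, Slot 3→Ito, Slot 4→Okafor, Slot 5→Varga, Slot 6→Varga, Slot 7→Ito, Slot 8→Ghosh, Slot 9→Novak, Slot 10→Quispe, Slot 11→Novak.
Loads: Quispe 2, Varga 2, Ghosh 2, Novak 2, Ito 2, Okafor 1, Diallo 0 — all ≤ 2.

2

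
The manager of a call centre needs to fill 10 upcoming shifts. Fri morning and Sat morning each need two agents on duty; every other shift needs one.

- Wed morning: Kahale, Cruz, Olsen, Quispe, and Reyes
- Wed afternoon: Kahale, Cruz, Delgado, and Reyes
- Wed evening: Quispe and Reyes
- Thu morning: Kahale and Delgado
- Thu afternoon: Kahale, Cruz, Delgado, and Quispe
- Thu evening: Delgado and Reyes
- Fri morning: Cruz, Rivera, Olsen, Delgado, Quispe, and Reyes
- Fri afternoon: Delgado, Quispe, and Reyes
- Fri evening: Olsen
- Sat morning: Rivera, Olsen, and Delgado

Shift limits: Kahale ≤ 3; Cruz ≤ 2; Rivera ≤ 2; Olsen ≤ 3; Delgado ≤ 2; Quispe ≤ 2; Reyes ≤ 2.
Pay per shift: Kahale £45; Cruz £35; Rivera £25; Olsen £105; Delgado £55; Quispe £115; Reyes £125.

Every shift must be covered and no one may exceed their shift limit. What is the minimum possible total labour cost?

£690

Fri evening can only be covered by Olsen, so that assignment is forced.
Picking the cheapest available agent for each shift independently would cost £620, but that ignores the shift limits.
An optimal schedule: Wed morning→Cruz, Wed afternoon→Kahale, Wed evening→Quispe, Thu morning→Kahale, Thu afternoon→Kahale, Thu evening→Delgado, Fri morning→Cruz+Rivera, Fri afternoon→Delgado, Fri evening→Olsen, Sat morning→Rivera+Olsen.
Total: 35 + 45 + 115 + 45 + 45 + 55 + 35 + 25 + 55 + 105 + 25 + 105 = £690.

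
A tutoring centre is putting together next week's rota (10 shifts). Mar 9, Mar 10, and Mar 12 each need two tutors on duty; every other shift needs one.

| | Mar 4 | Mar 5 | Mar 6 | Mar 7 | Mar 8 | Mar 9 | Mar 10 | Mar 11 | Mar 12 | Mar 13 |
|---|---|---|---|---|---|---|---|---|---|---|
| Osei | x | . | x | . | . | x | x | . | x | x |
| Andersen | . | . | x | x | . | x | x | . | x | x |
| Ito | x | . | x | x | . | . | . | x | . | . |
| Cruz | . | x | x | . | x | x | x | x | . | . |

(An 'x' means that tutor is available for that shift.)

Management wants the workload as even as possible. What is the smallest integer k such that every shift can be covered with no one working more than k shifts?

With 4 tutors and 13 worker-slots to fill, someone must work at least ⌈13/4⌉ = 4 shifts, so k ≥ 4.
k = 4 works: Mar 4→Osei, Mar 5→Cruz, Mar 6→Ito, Mar 7→Andersen, Mar 8→Cruz, Mar 9→Osei+Andersen, Mar 10→Andersen+Cruz, Mar 11→Ito, Mar 12→Osei+Andersen, Mar 13→Osei.
Loads: Osei 4, Andersen 4, Ito 2, Cruz 3 — all ≤ 4.

4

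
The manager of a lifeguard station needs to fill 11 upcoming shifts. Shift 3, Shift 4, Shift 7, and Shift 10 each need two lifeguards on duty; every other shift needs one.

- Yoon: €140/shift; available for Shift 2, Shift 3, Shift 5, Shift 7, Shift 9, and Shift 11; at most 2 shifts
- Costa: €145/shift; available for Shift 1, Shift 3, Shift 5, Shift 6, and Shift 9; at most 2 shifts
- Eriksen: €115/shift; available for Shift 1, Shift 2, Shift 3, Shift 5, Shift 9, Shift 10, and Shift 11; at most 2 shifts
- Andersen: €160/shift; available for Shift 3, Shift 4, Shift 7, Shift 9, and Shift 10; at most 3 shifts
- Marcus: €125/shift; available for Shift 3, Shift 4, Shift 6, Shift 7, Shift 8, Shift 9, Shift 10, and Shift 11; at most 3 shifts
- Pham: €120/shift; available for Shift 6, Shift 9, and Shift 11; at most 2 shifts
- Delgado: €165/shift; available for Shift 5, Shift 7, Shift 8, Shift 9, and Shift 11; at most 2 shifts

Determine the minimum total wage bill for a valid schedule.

€2060

Shift 4 can only be covered by Andersen and Marcus, so that assignment is forced.
Picking the cheapest available lifeguard for each shift independently would cost €1850, but that ignores the shift limits.
An optimal schedule: Shift 1→Costa, Shift 2→Yoon, Shift 3→Eriksen+Marcus, Shift 4→Andersen+Marcus, Shift 5→Yoon, Shift 6→Costa, Shift 7→Andersen+Delgado, Shift 8→Marcus, Shift 9→Pham, Shift 10→Eriksen+Andersen, Shift 11→Pham.
Total: 145 + 140 + 115 + 125 + 160 + 125 + 140 + 145 + 160 + 165 + 125 + 120 + 115 + 160 + 120 = €2060.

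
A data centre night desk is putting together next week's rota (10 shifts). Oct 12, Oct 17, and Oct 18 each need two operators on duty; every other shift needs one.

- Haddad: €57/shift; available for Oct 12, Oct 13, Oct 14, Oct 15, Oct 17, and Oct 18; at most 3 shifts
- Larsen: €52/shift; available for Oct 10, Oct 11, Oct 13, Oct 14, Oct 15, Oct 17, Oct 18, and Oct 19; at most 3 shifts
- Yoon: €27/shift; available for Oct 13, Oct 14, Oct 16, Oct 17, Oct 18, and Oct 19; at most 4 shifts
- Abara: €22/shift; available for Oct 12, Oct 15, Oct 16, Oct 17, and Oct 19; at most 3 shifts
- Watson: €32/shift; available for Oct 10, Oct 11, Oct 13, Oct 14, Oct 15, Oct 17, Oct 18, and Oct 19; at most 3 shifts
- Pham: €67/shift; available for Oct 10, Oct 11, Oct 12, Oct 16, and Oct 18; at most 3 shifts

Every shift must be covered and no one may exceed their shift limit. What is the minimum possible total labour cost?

Picking the cheapest available operator for each shift independently would cost €371, but that ignores the shift limits.
An optimal schedule: Oct 10→Watson, Oct 11→Watson, Oct 12→Abara+Haddad, Oct 13→Yoon, Oct 14→Yoon, Oct 15→Abara, Oct 16→Abara, Oct 17→Yoon+Larsen, Oct 18→Watson+Larsen, Oct 19→Yoon.
Total: 32 + 32 + 22 + 57 + 27 + 27 + 22 + 22 + 27 + 52 + 32 + 52 + 27 = €431.

€431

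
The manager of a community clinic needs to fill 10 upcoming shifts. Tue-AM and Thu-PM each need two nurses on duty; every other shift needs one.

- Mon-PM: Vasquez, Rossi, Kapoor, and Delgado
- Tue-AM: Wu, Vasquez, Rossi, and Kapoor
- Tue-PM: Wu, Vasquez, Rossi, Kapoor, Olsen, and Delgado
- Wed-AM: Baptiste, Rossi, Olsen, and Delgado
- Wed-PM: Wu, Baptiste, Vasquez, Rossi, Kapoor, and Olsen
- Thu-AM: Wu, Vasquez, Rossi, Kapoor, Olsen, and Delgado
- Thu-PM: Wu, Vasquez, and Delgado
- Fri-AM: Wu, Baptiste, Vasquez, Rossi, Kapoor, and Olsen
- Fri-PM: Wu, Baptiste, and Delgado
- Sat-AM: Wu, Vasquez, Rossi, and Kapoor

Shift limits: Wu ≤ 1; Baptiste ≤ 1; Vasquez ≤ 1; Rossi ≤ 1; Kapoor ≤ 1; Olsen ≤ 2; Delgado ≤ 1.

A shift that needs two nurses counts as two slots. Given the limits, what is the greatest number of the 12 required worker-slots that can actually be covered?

Total capacity across all nurses is 1+1+1+1+1+2+1 = 8, and 12 slots are needed, so at most 8 can be filled.
An assignment achieving 8: Mon-PM→Rossi, Tue-AM→Kapoor, Tue-PM→Olsen, Wed-AM→Olsen, Thu-AM→Delgado, Thu-PM→Wu+Vasquez, Fri-PM→Baptiste.
Loads: Wu 1/1, Baptiste 1/1, Vasquez 1/1, Rossi 1/1, Kapoor 1/1, Olsen 2/2, Delgado 1/1.

8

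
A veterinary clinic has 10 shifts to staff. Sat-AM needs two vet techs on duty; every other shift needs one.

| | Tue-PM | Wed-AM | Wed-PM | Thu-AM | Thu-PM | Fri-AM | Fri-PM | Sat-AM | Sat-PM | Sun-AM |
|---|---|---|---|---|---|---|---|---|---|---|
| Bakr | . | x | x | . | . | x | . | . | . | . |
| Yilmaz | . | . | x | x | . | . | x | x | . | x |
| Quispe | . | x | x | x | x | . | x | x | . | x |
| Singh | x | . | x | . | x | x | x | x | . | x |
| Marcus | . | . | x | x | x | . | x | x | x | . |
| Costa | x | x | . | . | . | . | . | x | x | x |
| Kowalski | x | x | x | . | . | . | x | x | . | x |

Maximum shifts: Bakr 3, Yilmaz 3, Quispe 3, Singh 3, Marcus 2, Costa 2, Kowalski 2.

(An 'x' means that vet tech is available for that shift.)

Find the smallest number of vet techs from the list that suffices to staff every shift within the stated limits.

4

11 slots to fill and no one can take more than 3, so at least ⌈11/3⌉ = 4 vet techs are needed.
Bakr, Yilmaz, Quispe, and Costa alone can cover everything: Tue-PM→Costa, Wed-AM→Bakr, Wed-PM→Bakr, Thu-AM→Yilmaz, Thu-PM→Quispe, Fri-AM→Bakr, Fri-PM→Yilmaz, Sat-AM→Yilmaz+Quispe, Sat-PM→Costa, Sun-AM→Quispe.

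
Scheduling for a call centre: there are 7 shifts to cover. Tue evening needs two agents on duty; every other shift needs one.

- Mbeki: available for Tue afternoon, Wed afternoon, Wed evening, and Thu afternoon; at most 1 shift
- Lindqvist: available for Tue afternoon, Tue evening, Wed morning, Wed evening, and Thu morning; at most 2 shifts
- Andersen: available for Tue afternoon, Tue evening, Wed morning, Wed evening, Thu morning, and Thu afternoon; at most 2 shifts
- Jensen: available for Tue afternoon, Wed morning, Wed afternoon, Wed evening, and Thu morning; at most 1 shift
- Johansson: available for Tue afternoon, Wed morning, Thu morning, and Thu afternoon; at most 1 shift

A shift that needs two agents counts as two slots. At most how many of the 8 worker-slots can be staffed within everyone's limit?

7

Total capacity across all agents is 1+2+2+1+1 = 7, and 8 slots are needed, so at most 7 can be filled.
An assignment achieving 7: Tue evening→Lindqvist+Andersen, Wed morning→Lindqvist, Wed afternoon→Mbeki, Wed evening→Jensen, Thu morning→Johansson, Thu afternoon→Andersen.
Loads: Mbeki 1/1, Lindqvist 2/2, Andersen 2/2, Jensen 1/1, Johansson 1/1.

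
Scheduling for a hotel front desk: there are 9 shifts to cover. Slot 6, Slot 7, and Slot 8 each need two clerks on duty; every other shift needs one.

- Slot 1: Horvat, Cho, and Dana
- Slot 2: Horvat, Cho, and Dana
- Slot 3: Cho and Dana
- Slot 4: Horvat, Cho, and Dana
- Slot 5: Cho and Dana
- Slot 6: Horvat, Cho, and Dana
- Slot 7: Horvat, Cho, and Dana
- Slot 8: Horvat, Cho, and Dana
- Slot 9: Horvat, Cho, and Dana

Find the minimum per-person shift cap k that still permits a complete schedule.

With 3 clerks and 12 worker-slots to fill, someone must work at least ⌈12/3⌉ = 4 shifts, so k ≥ 4.
k = 4 works: Slot 1→Horvat, Slot 2→Horvat, Slot 3→Cho, Slot 4→Horvat, Slot 5→Cho, Slot 6→Horvat+Dana, Slot 7→Cho+Dana, Slot 8→Cho+Dana, Slot 9→Dana.
Loads: Horvat 4, Cho 4, Dana 4 — all ≤ 4.

4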